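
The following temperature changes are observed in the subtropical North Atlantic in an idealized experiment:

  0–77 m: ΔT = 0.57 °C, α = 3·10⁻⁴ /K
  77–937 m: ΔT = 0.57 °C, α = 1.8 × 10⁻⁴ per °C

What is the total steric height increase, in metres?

Δh = 0.10 m

Layer 1: 0.57 × 3×10⁻⁴ × 77 = 0.013167 m
Layer 2: 1.8×10⁻⁴ × 860 × 0.57 = 0.088236 m
Δh = 0.013167 + 0.088236 = 0.101403 m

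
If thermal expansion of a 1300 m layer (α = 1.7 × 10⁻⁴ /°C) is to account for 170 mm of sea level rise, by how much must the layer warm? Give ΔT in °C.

ΔT ≈ 0.769 °C

ΔT = Δh/(αH) = 0.17 / (1.7×10⁻⁴ × 1300) ≈ 0.7692 °C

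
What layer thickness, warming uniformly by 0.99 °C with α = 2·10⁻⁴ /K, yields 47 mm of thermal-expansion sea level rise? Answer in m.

H = Δh/(αΔT) = 0.047 / (2×10⁻⁴ × 0.99) ≈ 237.4 m

H ≈ 240 m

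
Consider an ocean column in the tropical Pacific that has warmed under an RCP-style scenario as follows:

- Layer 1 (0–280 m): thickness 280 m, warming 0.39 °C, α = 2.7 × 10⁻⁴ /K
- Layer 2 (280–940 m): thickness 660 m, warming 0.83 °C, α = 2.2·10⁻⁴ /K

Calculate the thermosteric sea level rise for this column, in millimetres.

150 mm

0–280 m: 280 × 2.7×10⁻⁴ × 0.39 = 0.029484 m
280–940 m: 660 × 2.2×10⁻⁴ × 0.83 = 0.120516 m
Δh = 0.029484 + 0.120516 = 0.15000 m ≈ 150 mm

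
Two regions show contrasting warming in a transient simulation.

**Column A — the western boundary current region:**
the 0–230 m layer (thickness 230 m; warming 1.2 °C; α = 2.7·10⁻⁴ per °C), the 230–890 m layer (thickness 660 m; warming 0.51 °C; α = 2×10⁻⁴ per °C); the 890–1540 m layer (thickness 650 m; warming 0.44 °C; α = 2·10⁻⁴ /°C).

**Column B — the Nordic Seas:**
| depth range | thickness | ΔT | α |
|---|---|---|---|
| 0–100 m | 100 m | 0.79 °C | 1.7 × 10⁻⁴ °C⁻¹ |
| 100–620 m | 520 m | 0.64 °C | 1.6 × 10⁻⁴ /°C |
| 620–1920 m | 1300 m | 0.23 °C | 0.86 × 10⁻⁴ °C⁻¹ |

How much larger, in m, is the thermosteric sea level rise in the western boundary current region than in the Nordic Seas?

0.107 m

A Layer 1: 2.7×10⁻⁴ × 230 × 1.2 = 0.07452 m
A Layer 2: 660 × 0.51 × 2×10⁻⁴ = 0.06732 m
A Layer 3: 0.44 × 650 × 2×10⁻⁴ = 0.05720 m
A total: 0.19904 m
B 0–100 m: 100 × 0.79 × 1.7×10⁻⁴ = 0.01343 m
B Layer 2: 1.6×10⁻⁴ × 0.64 × 520 = 0.053248 m
B Layer 3: 0.23 × 0.86×10⁻⁴ × 1300 = 0.025714 m
B total: 0.092392 m
Difference: 0.19904 − 0.092392 = 0.106648 m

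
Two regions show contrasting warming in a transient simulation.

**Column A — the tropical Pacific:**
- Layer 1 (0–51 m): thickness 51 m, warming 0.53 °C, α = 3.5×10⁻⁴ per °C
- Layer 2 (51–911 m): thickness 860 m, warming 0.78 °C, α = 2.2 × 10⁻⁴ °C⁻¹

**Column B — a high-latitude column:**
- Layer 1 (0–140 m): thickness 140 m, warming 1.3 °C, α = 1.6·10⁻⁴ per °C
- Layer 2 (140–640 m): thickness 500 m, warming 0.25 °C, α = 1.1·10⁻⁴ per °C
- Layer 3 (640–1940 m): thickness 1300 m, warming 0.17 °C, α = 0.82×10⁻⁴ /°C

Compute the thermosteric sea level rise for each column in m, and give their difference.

Δh_A ≈ 0.16 m, Δh_B ≈ 0.061 m; difference ≈ 0.096 m

A 0–51 m: 0.53 × 3.5×10⁻⁴ × 51 = 0.0094605 m
A 51–911 m: 2.2×10⁻⁴ × 0.78 × 860 = 0.147576 m
A total: 0.1570365 m
B 0–140 m: 140 × 1.3 × 1.6×10⁻⁴ = 0.02912 m
B 0.25 × 500 × 1.1×10⁻⁴ = 0.01375 m
B 0.82×10⁻⁴ × 1300 × 0.17 = 0.018122 m
B total: 0.060992 m
Difference: 0.1570365 − 0.060992 = 0.0960445 m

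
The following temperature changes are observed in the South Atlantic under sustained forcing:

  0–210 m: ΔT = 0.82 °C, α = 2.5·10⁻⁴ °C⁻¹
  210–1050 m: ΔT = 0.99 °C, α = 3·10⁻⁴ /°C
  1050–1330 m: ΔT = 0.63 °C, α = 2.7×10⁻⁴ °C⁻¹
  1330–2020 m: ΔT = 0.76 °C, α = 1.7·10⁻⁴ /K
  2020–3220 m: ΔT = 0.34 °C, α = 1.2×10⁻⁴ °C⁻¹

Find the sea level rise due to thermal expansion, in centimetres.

47.8 cm of thermosteric rise

Layer 1: 210 × 0.82 × 2.5×10⁻⁴ = 0.04305 m
210–1050 m: 0.99 × 3×10⁻⁴ × 840 = 0.24948 m
1050–1330 m: 280 × 0.63 × 2.7×10⁻⁴ = 0.047628 m
0.76 × 1.7×10⁻⁴ × 690 = 0.089148 m
2020–3220 m: 0.34 × 1.2×10⁻⁴ × 1200 = 0.04896 m
Δh = 0.04305 + 0.24948 + 0.047628 + 0.089148 + 0.04896 = 0.478266 m ≈ 47.8 cm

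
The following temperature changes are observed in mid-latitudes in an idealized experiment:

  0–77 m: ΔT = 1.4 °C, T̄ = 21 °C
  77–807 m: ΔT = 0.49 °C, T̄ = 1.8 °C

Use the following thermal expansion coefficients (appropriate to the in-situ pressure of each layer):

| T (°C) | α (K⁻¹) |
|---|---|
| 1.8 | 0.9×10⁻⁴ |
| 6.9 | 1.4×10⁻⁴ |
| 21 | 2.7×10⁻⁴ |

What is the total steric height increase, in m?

Layer 1 at 21 °C → α = 2.7×10⁻⁴ K⁻¹
Layer 2 at 1.8 °C → α = 0.9×10⁻⁴ K⁻¹
77 × 1.4 × 2.7×10⁻⁴ = 0.029106 m
Layer 2: 0.9×10⁻⁴ × 0.49 × 730 = 0.032193 m
Δh = 0.029106 + 0.032193 = 0.061299 m ≈ 0.0613 m

Δh = 0.0613 m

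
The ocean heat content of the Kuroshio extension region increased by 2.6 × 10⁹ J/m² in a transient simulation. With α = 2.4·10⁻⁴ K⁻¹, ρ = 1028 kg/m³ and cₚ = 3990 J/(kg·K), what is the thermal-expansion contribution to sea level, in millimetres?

Δh = αQ/(ρcₚ) = 2.4×10⁻⁴ × 2.6×10⁹ / (1028 × 3990) ≈ 0.15213 m

Δh ≈ 152 mm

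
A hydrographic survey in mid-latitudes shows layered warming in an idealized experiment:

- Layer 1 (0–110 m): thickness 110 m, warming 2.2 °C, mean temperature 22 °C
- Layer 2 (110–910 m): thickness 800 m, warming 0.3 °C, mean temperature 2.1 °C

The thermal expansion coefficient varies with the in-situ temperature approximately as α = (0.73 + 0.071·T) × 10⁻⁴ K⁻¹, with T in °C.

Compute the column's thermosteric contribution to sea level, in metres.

0.0766 m of thermosteric rise

Layer 1: α = (0.73 + 0.071×22)×10⁻⁴ = 2.292×10⁻⁴ K⁻¹
Layer 2: α = (0.73 + 0.071×2.1)×10⁻⁴ = 0.8791×10⁻⁴ K⁻¹
2.292×10⁻⁴ × 2.2 × 110 = 0.0554664 m
0.8791×10⁻⁴ × 0.3 × 800 = 0.0210984 m
Δh = 0.0554664 + 0.0210984 = 0.0765648 m ≈ 0.0766 m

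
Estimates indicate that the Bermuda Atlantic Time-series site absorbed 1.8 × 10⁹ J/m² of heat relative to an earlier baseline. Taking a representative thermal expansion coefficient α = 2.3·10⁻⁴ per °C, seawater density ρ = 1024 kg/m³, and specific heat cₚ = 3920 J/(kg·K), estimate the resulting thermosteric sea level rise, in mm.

Δh = 103 mm

Δh = αQ/(ρcₚ) = 2.3×10⁻⁴ × 1.8×10⁹ / (1024 × 3920) ≈ 0.10314 m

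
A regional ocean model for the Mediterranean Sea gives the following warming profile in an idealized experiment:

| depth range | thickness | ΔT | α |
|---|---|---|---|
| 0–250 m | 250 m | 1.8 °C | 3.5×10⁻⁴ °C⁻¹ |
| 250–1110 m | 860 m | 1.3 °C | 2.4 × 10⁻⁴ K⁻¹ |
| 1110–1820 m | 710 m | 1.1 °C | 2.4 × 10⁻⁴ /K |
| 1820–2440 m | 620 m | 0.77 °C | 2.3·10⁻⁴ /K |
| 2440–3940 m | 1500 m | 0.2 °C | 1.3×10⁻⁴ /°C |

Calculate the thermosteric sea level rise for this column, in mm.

Δh = 762 mm

Layer 1: 3.5×10⁻⁴ × 250 × 1.8 = 0.15750 m
250–1110 m: 1.3 × 2.4×10⁻⁴ × 860 = 0.26832 m
Layer 3: 1.1 × 710 × 2.4×10⁻⁴ = 0.18744 m
1820–2440 m: 2.3×10⁻⁴ × 620 × 0.77 = 0.109802 m
Layer 5: 1.3×10⁻⁴ × 0.2 × 1500 = 0.03900 m
Δh = 0.15750 + 0.26832 + 0.18744 + 0.109802 + 0.03900 = 0.762062 m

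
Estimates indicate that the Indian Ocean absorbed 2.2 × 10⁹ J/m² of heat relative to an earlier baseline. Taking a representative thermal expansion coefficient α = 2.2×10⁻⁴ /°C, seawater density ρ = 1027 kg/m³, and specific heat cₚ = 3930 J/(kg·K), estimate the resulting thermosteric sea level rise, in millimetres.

Δh = 120 mm

Δh = αQ/(ρcₚ) = 2.2×10⁻⁴ × 2.2×10⁹ / (1027 × 3930) ≈ 0.11992 m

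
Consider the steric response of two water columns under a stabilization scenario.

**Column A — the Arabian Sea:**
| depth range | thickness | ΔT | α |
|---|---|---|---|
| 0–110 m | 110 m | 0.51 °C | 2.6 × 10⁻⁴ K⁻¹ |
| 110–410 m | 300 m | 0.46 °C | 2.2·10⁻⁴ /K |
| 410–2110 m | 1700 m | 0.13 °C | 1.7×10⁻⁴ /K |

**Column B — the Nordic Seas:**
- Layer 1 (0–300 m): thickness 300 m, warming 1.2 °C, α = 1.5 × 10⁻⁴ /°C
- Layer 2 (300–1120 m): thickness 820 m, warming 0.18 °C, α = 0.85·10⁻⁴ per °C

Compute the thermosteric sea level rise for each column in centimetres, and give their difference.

A: 8.25 cm; B: 6.65 cm; difference 1.60 cm

A 0–110 m: 0.51 × 2.6×10⁻⁴ × 110 = 0.014586 m
A Layer 2: 0.46 × 2.2×10⁻⁴ × 300 = 0.03036 m
A Layer 3: 0.13 × 1.7×10⁻⁴ × 1700 = 0.03757 m
A total: 0.082516 m
B 1.2 × 1.5×10⁻⁴ × 300 = 0.05400 m
B 0.18 × 0.85×10⁻⁴ × 820 = 0.012546 m
B total: 0.066546 m
Difference: 0.082516 − 0.066546 = 0.01597 m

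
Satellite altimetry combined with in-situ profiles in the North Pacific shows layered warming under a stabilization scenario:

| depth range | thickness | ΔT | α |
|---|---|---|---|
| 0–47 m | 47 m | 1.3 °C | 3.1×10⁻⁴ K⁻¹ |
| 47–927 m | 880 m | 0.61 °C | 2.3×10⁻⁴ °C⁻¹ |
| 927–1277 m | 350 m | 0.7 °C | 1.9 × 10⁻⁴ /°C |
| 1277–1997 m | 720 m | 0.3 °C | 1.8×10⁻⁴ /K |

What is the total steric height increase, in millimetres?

3.1×10⁻⁴ × 1.3 × 47 = 0.018941 m
880 × 2.3×10⁻⁴ × 0.61 = 0.123464 m
Layer 3: 0.7 × 1.9×10⁻⁴ × 350 = 0.04655 m
1.8×10⁻⁴ × 720 × 0.3 = 0.03888 m
Δh = 0.018941 + 0.123464 + 0.04655 + 0.03888 = 0.227835 m ≈ 230 mm

Δh = 230 mm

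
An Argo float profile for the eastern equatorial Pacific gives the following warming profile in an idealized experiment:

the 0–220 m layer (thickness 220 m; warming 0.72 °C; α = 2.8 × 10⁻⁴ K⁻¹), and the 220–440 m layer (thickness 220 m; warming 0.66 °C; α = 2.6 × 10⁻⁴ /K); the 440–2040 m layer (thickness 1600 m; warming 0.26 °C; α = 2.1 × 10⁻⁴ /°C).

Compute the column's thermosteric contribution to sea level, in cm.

220 × 2.8×10⁻⁴ × 0.72 = 0.044352 m
Layer 2: 0.66 × 220 × 2.6×10⁻⁴ = 0.037752 m
440–2040 m: 2.1×10⁻⁴ × 0.26 × 1600 = 0.08736 m
Δh = 0.044352 + 0.037752 + 0.08736 = 0.169464 m

16.9 cm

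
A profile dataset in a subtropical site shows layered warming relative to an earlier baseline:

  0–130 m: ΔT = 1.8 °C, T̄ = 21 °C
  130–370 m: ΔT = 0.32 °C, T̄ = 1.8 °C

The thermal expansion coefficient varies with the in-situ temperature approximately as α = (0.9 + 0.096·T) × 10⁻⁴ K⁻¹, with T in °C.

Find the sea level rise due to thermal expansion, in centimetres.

Layer 1: α = (0.9 + 0.096×21)×10⁻⁴ = 2.916×10⁻⁴ K⁻¹
Layer 2: α = (0.9 + 0.096×1.8)×10⁻⁴ = 1.0728×10⁻⁴ K⁻¹
Layer 1: 130 × 2.916×10⁻⁴ × 1.8 = 0.0682344 m
Layer 2: 1.0728×10⁻⁴ × 240 × 0.32 = 0.008239104 m
Δh = 0.0682344 + 0.008239104 = 0.076473504 m

7.65 cm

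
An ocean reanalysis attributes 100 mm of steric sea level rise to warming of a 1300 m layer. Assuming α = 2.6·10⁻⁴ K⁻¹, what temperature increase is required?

about 0.296 °C

ΔT = Δh/(αH) = 0.1 / (2.6×10⁻⁴ × 1300) ≈ 0.2959 °C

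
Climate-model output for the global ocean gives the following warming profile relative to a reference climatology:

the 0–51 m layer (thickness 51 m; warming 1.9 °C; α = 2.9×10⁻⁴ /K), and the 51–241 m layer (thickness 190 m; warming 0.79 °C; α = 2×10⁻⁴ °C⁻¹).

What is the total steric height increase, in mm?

58 mm of thermosteric rise

0–51 m: 51 × 2.9×10⁻⁴ × 1.9 = 0.028101 m
51–241 m: 2×10⁻⁴ × 190 × 0.79 = 0.03002 m
Δh = 0.028101 + 0.03002 = 0.058121 m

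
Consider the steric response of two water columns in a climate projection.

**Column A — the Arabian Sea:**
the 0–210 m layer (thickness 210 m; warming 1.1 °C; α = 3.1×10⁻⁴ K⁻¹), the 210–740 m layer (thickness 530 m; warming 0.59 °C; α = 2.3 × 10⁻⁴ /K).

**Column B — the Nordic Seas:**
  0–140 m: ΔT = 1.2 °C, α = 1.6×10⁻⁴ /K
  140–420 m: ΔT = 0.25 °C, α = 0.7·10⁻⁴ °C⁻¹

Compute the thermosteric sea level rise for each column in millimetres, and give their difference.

Δh_A ≈ 144 mm, Δh_B ≈ 31.8 mm; difference ≈ 112 mm

A 0–210 m: 210 × 1.1 × 3.1×10⁻⁴ = 0.07161 m
A Layer 2: 530 × 0.59 × 2.3×10⁻⁴ = 0.071921 m
A total: 0.143531 m
B 1.6×10⁻⁴ × 1.2 × 140 = 0.02688 m
B Layer 2: 280 × 0.25 × 0.7×10⁻⁴ = 0.00490 m
B total: 0.03178 m
Difference: 0.143531 − 0.03178 = 0.111751 m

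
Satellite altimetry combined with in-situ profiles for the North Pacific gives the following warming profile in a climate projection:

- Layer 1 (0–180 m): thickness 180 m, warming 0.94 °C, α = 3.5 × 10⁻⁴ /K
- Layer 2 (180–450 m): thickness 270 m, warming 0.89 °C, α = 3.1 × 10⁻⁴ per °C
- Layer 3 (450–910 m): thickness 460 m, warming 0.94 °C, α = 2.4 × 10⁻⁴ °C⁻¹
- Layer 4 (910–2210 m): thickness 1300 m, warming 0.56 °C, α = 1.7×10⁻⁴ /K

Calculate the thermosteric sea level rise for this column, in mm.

Δh = 360 mm

180 × 0.94 × 3.5×10⁻⁴ = 0.05922 m
180–450 m: 270 × 3.1×10⁻⁴ × 0.89 = 0.074493 m
Layer 3: 460 × 0.94 × 2.4×10⁻⁴ = 0.103776 m
910–2210 m: 1300 × 1.7×10⁻⁴ × 0.56 = 0.12376 m
Δh = 0.05922 + 0.074493 + 0.103776 + 0.12376 = 0.361249 m ≈ 360 mm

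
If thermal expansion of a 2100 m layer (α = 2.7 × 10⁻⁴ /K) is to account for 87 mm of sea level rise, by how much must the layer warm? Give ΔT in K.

0.15 K

ΔT = Δh/(αH) = 0.087 / (2.7×10⁻⁴ × 2100) ≈ 0.1534 K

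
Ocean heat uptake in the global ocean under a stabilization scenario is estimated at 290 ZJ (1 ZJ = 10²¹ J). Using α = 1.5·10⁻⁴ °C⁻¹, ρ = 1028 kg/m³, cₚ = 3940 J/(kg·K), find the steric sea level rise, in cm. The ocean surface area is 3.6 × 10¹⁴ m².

Per unit area: Q = 290×10²¹ / (3.6×10¹⁴) ≈ 8.056×10⁸ J/m²
Δh = αQ/(ρcₚ) = 1.5×10⁻⁴ × 8.056×10⁸ / (1028 × 3940) ≈ 0.029835 m

Δh = 3.0 cm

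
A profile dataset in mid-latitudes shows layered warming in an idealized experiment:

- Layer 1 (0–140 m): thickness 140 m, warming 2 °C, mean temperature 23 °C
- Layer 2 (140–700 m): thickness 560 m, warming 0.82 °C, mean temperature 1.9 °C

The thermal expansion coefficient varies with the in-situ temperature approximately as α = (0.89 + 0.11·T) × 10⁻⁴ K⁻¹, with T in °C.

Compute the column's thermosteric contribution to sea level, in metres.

0.146 m

Layer 1: α = (0.89 + 0.11×23)×10⁻⁴ = 3.42×10⁻⁴ K⁻¹
Layer 2: α = (0.89 + 0.11×1.9)×10⁻⁴ = 1.099×10⁻⁴ K⁻¹
0–140 m: 3.42×10⁻⁴ × 140 × 2 = 0.09576 m
0.82 × 560 × 1.099×10⁻⁴ = 0.05046608 m
Δh = 0.09576 + 0.05046608 = 0.14622608 m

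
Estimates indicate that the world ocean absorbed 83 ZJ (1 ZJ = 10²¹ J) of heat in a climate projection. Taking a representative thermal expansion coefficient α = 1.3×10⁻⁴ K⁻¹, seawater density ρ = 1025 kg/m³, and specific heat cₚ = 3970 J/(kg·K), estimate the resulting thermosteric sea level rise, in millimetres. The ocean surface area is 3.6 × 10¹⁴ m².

Δh = 7.37 mm

Per unit area: Q = 83×10²¹ / (3.6×10¹⁴) ≈ 2.306×10⁸ J/m²
Δh = αQ/(ρcₚ) = 1.3×10⁻⁴ × 2.306×10⁸ / (1025 × 3970) ≈ 0.007367 m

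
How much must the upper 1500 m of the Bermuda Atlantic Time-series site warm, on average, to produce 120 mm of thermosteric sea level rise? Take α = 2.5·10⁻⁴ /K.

ΔT = Δh/(αH) = 0.12 / (2.5×10⁻⁴ × 1500) = 0.3200 K

0.320 K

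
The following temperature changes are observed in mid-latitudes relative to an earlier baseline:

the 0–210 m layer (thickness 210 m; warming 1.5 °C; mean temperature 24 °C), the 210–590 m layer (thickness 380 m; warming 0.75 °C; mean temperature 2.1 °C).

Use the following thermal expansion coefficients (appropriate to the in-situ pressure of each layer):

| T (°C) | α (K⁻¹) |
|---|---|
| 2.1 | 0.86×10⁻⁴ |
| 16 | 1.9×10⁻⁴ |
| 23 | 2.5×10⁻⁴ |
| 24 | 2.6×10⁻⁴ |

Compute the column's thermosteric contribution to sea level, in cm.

about 10.6 cm

Layer 1 at 24 °C → α = 2.6×10⁻⁴ K⁻¹
Layer 2 at 2.1 °C → α = 0.86×10⁻⁴ K⁻¹
0–210 m: 2.6×10⁻⁴ × 210 × 1.5 = 0.08190 m
210–590 m: 0.75 × 380 × 0.86×10⁻⁴ = 0.02451 m
Δh = 0.08190 + 0.02451 = 0.10641 m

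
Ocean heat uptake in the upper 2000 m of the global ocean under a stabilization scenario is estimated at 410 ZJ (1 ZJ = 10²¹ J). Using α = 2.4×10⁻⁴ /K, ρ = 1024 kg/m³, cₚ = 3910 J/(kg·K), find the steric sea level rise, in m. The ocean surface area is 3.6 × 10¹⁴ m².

Per unit area: Q = 410×10²¹ / (3.6×10¹⁴) ≈ 1.139×10⁹ J/m²
Δh = αQ/(ρcₚ) = 2.4×10⁻⁴ × 1.139×10⁹ / (1024 × 3910) ≈ 0.068274 m

about 0.0683 m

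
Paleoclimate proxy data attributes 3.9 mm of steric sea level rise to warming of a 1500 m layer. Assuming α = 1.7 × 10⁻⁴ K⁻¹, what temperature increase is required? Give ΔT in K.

ΔT ≈ 0.0153 K

ΔT = Δh/(αH) = 0.0039 / (1.7×10⁻⁴ × 1500) ≈ 0.01529 K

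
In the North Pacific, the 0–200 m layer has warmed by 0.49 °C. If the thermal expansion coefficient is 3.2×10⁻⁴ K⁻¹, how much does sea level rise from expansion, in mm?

Δh = αΔT·H = 3.2×10⁻⁴ × 0.49 × 200 = 0.03136 m

Δh ≈ 31.4 mm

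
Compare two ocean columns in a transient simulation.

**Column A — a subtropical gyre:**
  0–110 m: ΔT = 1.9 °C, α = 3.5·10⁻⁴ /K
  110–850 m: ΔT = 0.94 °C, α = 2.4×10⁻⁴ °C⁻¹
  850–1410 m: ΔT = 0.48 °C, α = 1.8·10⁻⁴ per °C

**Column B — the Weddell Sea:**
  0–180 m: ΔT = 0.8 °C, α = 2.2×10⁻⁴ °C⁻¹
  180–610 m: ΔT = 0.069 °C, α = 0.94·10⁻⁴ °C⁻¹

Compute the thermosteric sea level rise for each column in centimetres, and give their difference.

A 0–110 m: 3.5×10⁻⁴ × 110 × 1.9 = 0.07315 m
A 0.94 × 2.4×10⁻⁴ × 740 = 0.166944 m
A 560 × 1.8×10⁻⁴ × 0.48 = 0.048384 m
A total: 0.288478 m
B Layer 1: 2.2×10⁻⁴ × 180 × 0.8 = 0.03168 m
B 0.94×10⁻⁴ × 0.069 × 430 = 0.00278898 m
B total: 0.03446898 m
Difference: 0.288478 − 0.03446898 = 0.25400902 m

Δh_A ≈ 28.8 cm, Δh_B ≈ 3.45 cm; difference ≈ 25.4 cm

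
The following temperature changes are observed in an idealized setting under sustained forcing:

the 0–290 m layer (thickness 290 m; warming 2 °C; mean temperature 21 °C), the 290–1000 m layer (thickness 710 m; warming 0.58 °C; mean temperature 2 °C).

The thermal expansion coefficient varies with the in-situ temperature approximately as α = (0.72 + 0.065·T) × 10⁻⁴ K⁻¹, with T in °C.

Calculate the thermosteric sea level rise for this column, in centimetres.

Δh ≈ 15.6 cm

Layer 1: α = (0.72 + 0.065×21)×10⁻⁴ = 2.085×10⁻⁴ K⁻¹
Layer 2: α = (0.72 + 0.065×2)×10⁻⁴ = 0.85×10⁻⁴ K⁻¹
Layer 1: 2 × 290 × 2.085×10⁻⁴ = 0.12093 m
Layer 2: 710 × 0.58 × 0.85×10⁻⁴ = 0.035003 m
Δh = 0.12093 + 0.035003 = 0.155933 m ≈ 15.6 cm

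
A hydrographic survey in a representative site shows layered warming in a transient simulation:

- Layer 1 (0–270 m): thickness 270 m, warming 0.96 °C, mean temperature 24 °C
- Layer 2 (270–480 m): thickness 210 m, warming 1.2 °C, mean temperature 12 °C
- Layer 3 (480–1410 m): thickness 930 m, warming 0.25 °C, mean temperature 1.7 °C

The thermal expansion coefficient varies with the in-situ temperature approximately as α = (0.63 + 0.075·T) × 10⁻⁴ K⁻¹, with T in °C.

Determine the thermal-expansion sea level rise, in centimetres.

Layer 1: α = (0.63 + 0.075×24)×10⁻⁴ = 2.43×10⁻⁴ K⁻¹
Layer 2: α = (0.63 + 0.075×12)×10⁻⁴ = 1.53×10⁻⁴ K⁻¹
Layer 3: α = (0.63 + 0.075×1.7)×10⁻⁴ = 0.7575×10⁻⁴ K⁻¹
Layer 1: 2.43×10⁻⁴ × 270 × 0.96 = 0.0629856 m
Layer 2: 1.53×10⁻⁴ × 210 × 1.2 = 0.038556 m
930 × 0.7575×10⁻⁴ × 0.25 = 0.017611875 m
Δh = 0.0629856 + 0.038556 + 0.017611875 = 0.119153475 m ≈ 11.9 cm

Δh ≈ 11.9 cm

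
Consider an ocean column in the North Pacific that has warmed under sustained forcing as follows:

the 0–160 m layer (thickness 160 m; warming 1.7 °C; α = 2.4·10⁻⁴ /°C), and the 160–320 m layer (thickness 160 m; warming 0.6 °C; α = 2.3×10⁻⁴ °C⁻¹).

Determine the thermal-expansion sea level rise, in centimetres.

about 8.74 cm

Layer 1: 1.7 × 160 × 2.4×10⁻⁴ = 0.06528 m
160–320 m: 0.6 × 160 × 2.3×10⁻⁴ = 0.02208 m
Δh = 0.06528 + 0.02208 = 0.08736 m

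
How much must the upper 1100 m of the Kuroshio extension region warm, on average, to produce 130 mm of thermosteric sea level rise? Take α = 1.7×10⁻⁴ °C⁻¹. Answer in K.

ΔT = Δh/(αH) = 0.13 / (1.7×10⁻⁴ × 1100) ≈ 0.6952 K

0.70 K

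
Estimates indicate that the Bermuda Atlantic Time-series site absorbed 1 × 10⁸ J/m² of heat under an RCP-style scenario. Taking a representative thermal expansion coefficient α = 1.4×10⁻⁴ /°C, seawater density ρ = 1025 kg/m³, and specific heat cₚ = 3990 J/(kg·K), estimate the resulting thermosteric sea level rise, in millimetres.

Δh = αQ/(ρcₚ) = 1.4×10⁻⁴ × 1×10⁸ / (1025 × 3990) ≈ 0.0034232 m

Δh ≈ 3.42 mm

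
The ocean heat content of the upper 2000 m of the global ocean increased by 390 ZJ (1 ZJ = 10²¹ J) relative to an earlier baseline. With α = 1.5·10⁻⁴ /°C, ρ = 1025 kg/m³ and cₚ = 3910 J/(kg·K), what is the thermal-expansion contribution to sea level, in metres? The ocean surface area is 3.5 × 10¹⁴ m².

Per unit area: Q = 390×10²¹ / (3.5×10¹⁴) ≈ 1.114×10⁹ J/m²
Δh = αQ/(ρcₚ) = 1.5×10⁻⁴ × 1.114×10⁹ / (1025 × 3910) ≈ 0.041694 m

about 0.0417 m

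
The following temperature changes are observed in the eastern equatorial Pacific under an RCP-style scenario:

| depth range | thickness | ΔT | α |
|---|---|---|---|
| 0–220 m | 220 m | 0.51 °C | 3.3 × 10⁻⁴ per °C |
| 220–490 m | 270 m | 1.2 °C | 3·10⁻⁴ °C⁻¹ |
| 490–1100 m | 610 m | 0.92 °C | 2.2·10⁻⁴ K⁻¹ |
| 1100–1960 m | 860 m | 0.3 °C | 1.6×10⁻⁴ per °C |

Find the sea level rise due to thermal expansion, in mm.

Layer 1: 220 × 0.51 × 3.3×10⁻⁴ = 0.037026 m
1.2 × 270 × 3×10⁻⁴ = 0.09720 m
Layer 3: 0.92 × 2.2×10⁻⁴ × 610 = 0.123464 m
1100–1960 m: 0.3 × 860 × 1.6×10⁻⁴ = 0.04128 m
Δh = 0.037026 + 0.09720 + 0.123464 + 0.04128 = 0.29897 m ≈ 300 mm

300 mm of thermosteric rise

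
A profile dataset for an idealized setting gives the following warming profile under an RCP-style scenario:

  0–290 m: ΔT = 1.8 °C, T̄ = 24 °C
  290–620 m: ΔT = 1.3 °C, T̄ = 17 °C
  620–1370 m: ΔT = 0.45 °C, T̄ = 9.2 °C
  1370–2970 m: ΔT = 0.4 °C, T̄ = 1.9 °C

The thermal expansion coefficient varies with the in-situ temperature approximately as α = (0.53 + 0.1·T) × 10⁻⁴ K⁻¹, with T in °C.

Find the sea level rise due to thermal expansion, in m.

0.344 m of thermosteric rise

Layer 1: α = (0.53 + 0.1×24)×10⁻⁴ = 2.93×10⁻⁴ K⁻¹
Layer 2: α = (0.53 + 0.1×17)×10⁻⁴ = 2.23×10⁻⁴ K⁻¹
Layer 3: α = (0.53 + 0.1×9.2)×10⁻⁴ = 1.45×10⁻⁴ K⁻¹
Layer 4: α = (0.53 + 0.1×1.9)×10⁻⁴ = 0.72×10⁻⁴ K⁻¹
1.8 × 290 × 2.93×10⁻⁴ = 0.152946 m
330 × 2.23×10⁻⁴ × 1.3 = 0.095667 m
750 × 0.45 × 1.45×10⁻⁴ = 0.0489375 m
0.4 × 0.72×10⁻⁴ × 1600 = 0.04608 m
Δh = 0.152946 + 0.095667 + 0.0489375 + 0.04608 = 0.3436305 m ≈ 0.344 m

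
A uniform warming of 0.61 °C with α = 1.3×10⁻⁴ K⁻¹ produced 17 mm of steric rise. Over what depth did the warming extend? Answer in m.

214 m

H = Δh/(αΔT) = 0.017 / (1.3×10⁻⁴ × 0.61) ≈ 214.4 m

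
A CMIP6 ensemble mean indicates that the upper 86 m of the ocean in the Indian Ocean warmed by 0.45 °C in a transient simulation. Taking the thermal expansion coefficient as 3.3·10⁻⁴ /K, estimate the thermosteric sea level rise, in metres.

Δh = αΔT·H = 3.3×10⁻⁴ × 0.45 × 86 = 0.012771 m

Δh = 0.0128 m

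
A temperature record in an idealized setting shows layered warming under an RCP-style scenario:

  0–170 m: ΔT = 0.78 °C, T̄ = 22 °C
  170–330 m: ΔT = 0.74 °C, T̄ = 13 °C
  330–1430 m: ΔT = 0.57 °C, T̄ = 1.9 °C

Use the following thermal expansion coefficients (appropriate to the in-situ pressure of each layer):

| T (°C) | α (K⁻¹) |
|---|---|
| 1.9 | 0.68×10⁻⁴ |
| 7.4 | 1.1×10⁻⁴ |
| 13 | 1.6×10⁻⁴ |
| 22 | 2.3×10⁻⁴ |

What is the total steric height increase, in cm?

about 9.2 cm

Layer 1 at 22 °C → α = 2.3×10⁻⁴ K⁻¹
Layer 2 at 13 °C → α = 1.6×10⁻⁴ K⁻¹
Layer 3 at 1.9 °C → α = 0.68×10⁻⁴ K⁻¹
Layer 1: 0.78 × 2.3×10⁻⁴ × 170 = 0.030498 m
170–330 m: 160 × 1.6×10⁻⁴ × 0.74 = 0.018944 m
330–1430 m: 0.68×10⁻⁴ × 1100 × 0.57 = 0.042636 m
Δh = 0.030498 + 0.018944 + 0.042636 = 0.092078 m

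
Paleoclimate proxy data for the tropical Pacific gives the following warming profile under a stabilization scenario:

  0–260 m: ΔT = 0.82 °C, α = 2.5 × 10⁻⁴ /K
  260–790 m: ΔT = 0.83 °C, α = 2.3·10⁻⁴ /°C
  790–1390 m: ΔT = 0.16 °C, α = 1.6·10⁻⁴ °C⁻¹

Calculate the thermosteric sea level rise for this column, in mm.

0–260 m: 0.82 × 260 × 2.5×10⁻⁴ = 0.05330 m
530 × 2.3×10⁻⁴ × 0.83 = 0.101177 m
790–1390 m: 600 × 1.6×10⁻⁴ × 0.16 = 0.01536 m
Δh = 0.05330 + 0.101177 + 0.01536 = 0.169837 m ≈ 170 mm

Δh = 170 mm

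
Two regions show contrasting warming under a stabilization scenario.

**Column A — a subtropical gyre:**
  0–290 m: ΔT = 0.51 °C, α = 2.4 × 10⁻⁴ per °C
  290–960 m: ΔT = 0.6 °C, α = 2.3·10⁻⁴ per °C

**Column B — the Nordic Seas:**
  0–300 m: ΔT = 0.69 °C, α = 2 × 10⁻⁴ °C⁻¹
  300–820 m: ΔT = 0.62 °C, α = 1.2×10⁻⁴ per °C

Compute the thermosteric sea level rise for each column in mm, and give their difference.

A Layer 1: 2.4×10⁻⁴ × 290 × 0.51 = 0.035496 m
A 290–960 m: 0.6 × 2.3×10⁻⁴ × 670 = 0.09246 m
A total: 0.127956 m
B 300 × 2×10⁻⁴ × 0.69 = 0.04140 m
B Layer 2: 1.2×10⁻⁴ × 0.62 × 520 = 0.038688 m
B total: 0.080088 m
Difference: 0.127956 − 0.080088 = 0.047868 m

A: 130 mm; B: 80 mm; difference 48 mm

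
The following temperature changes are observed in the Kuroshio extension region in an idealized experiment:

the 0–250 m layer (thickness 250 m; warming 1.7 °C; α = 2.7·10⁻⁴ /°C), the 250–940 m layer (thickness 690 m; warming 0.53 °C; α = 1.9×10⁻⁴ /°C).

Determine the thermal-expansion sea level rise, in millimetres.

Δh ≈ 180 mm

2.7×10⁻⁴ × 250 × 1.7 = 0.11475 m
250–940 m: 0.53 × 1.9×10⁻⁴ × 690 = 0.069483 m
Δh = 0.11475 + 0.069483 = 0.184233 m ≈ 180 mm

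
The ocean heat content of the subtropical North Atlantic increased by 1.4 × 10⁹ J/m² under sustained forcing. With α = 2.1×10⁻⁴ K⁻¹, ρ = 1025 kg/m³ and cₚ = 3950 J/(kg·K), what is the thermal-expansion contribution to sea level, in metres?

about 0.0726 m

Δh = αQ/(ρcₚ) = 2.1×10⁻⁴ × 1.4×10⁹ / (1025 × 3950) ≈ 0.072615 m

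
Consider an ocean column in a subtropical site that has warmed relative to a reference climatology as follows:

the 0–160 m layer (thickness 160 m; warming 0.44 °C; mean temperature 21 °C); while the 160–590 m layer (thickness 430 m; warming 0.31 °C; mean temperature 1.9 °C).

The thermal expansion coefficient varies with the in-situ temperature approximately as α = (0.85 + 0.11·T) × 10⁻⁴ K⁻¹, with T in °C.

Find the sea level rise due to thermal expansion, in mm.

Layer 1: α = (0.85 + 0.11×21)×10⁻⁴ = 3.16×10⁻⁴ K⁻¹
Layer 2: α = (0.85 + 0.11×1.9)×10⁻⁴ = 1.059×10⁻⁴ K⁻¹
Layer 1: 3.16×10⁻⁴ × 160 × 0.44 = 0.0222464 m
160–590 m: 1.059×10⁻⁴ × 0.31 × 430 = 0.01411647 m
Δh = 0.0222464 + 0.01411647 = 0.03636287 m ≈ 36.4 mm

Δh = 36.4 mm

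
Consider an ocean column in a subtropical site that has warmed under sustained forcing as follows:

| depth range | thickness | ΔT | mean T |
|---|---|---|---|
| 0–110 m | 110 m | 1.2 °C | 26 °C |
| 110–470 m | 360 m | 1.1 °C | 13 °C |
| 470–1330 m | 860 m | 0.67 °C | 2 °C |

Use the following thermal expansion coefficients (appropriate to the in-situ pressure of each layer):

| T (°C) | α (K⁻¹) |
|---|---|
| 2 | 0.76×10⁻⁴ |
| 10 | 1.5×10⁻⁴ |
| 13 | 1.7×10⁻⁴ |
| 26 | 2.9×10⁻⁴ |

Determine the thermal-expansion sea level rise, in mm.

Layer 1 at 26 °C → α = 2.9×10⁻⁴ K⁻¹
Layer 2 at 13 °C → α = 1.7×10⁻⁴ K⁻¹
Layer 3 at 2 °C → α = 0.76×10⁻⁴ K⁻¹
Layer 1: 1.2 × 2.9×10⁻⁴ × 110 = 0.03828 m
110–470 m: 360 × 1.1 × 1.7×10⁻⁴ = 0.06732 m
860 × 0.76×10⁻⁴ × 0.67 = 0.0437912 m
Δh = 0.03828 + 0.06732 + 0.0437912 = 0.1493912 m

about 149 mm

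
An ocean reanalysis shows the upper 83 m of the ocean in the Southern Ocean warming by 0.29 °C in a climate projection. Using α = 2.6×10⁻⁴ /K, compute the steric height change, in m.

about 0.00626 m

Δh = αΔT·H = 2.6×10⁻⁴ × 0.29 × 83 = 0.0062582 m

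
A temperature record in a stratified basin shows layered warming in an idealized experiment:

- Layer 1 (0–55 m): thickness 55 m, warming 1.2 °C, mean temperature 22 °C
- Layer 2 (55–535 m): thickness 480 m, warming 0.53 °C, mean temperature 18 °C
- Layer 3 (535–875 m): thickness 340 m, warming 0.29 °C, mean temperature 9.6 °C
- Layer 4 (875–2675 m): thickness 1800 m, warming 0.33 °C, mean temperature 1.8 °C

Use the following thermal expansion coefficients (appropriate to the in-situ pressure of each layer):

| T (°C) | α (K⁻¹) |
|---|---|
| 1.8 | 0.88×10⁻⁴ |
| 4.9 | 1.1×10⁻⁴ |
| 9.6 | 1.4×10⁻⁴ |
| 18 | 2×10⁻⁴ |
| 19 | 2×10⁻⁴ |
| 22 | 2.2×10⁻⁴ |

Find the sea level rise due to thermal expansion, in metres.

Δh = 0.131 m

Layer 1 at 22 °C → α = 2.2×10⁻⁴ K⁻¹
Layer 2 at 18 °C → α = 2×10⁻⁴ K⁻¹
Layer 3 at 9.6 °C → α = 1.4×10⁻⁴ K⁻¹
Layer 4 at 1.8 °C → α = 0.88×10⁻⁴ K⁻¹
55 × 1.2 × 2.2×10⁻⁴ = 0.01452 m
55–535 m: 480 × 0.53 × 2×10⁻⁴ = 0.05088 m
0.29 × 340 × 1.4×10⁻⁴ = 0.013804 m
875–2675 m: 0.88×10⁻⁴ × 0.33 × 1800 = 0.052272 m
Δh = 0.01452 + 0.05088 + 0.013804 + 0.052272 = 0.131476 m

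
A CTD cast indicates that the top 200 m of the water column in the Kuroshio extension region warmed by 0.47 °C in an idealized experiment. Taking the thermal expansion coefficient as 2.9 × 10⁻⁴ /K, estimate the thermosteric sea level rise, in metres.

0.0273 m of thermosteric rise

Δh = αΔT·H = 2.9×10⁻⁴ × 0.47 × 200 = 0.02726 m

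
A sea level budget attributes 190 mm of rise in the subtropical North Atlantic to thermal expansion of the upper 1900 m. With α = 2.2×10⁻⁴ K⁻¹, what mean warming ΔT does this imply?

ΔT ≈ 0.455 K

ΔT = Δh/(αH) = 0.19 / (2.2×10⁻⁴ × 1900) ≈ 0.4545 K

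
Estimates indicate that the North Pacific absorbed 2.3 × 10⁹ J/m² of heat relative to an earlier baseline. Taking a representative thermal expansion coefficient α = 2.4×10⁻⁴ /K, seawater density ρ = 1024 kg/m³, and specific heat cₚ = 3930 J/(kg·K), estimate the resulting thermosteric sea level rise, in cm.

Δh = αQ/(ρcₚ) = 2.4×10⁻⁴ × 2.3×10⁹ / (1024 × 3930) ≈ 0.13717 m

Δh = 13.7 cm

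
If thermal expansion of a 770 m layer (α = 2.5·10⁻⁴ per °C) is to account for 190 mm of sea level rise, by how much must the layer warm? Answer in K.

ΔT = Δh/(αH) = 0.19 / (2.5×10⁻⁴ × 770) ≈ 0.9870 K

0.987 K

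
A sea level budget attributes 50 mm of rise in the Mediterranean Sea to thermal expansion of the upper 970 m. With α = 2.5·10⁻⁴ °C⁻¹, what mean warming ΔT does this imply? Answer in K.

about 0.206 K

ΔT = Δh/(αH) = 0.05 / (2.5×10⁻⁴ × 970) ≈ 0.2062 K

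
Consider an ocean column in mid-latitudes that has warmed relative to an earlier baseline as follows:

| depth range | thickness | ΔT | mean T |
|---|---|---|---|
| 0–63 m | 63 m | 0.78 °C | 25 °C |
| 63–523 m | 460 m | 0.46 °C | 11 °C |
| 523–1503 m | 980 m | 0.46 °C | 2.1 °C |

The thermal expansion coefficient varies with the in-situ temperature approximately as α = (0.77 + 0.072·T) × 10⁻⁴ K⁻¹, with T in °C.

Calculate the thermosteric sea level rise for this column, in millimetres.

87 mm

Layer 1: α = (0.77 + 0.072×25)×10⁻⁴ = 2.57×10⁻⁴ K⁻¹
Layer 2: α = (0.77 + 0.072×11)×10⁻⁴ = 1.562×10⁻⁴ K⁻¹
Layer 3: α = (0.77 + 0.072×2.1)×10⁻⁴ = 0.9212×10⁻⁴ K⁻¹
2.57×10⁻⁴ × 0.78 × 63 = 0.01262898 m
460 × 1.562×10⁻⁴ × 0.46 = 0.03305192 m
0.46 × 0.9212×10⁻⁴ × 980 = 0.041527696 m
Δh = 0.01262898 + 0.03305192 + 0.041527696 = 0.087208596 m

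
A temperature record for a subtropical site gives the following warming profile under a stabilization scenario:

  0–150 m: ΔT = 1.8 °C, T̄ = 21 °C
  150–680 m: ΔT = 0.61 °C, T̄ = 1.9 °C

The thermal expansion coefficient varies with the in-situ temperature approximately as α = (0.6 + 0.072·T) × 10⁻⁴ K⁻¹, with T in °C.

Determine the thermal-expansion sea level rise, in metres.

0.0808 m

Layer 1: α = (0.6 + 0.072×21)×10⁻⁴ = 2.112×10⁻⁴ K⁻¹
Layer 2: α = (0.6 + 0.072×1.9)×10⁻⁴ = 0.7368×10⁻⁴ K⁻¹
0–150 m: 1.8 × 150 × 2.112×10⁻⁴ = 0.057024 m
0.61 × 530 × 0.7368×10⁻⁴ = 0.023820744 m
Δh = 0.057024 + 0.023820744 = 0.080844744 m ≈ 0.0808 m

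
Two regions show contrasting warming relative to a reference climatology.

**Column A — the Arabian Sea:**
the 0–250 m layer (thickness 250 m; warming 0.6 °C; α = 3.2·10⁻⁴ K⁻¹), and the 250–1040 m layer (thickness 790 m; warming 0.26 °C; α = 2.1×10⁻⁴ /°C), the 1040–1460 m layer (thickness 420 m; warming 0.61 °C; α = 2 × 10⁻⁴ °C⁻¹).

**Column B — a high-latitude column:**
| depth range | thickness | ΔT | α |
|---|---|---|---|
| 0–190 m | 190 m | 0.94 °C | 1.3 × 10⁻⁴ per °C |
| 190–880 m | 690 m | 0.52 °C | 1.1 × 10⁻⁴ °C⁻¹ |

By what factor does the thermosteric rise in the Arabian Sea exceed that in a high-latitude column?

a factor of 2.27

A Layer 1: 3.2×10⁻⁴ × 250 × 0.6 = 0.04800 m
A Layer 2: 790 × 0.26 × 2.1×10⁻⁴ = 0.043134 m
A Layer 3: 0.61 × 420 × 2×10⁻⁴ = 0.05124 m
A total: 0.142374 m
B Layer 1: 1.3×10⁻⁴ × 0.94 × 190 = 0.023218 m
B 1.1×10⁻⁴ × 0.52 × 690 = 0.039468 m
B total: 0.062686 m
Ratio: 0.142374 / 0.062686 ≈ 2.271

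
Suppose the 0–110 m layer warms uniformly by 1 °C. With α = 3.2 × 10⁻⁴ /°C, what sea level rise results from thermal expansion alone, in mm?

Δh = αΔT·H = 3.2×10⁻⁴ × 1 × 110 = 0.03520 m

about 35 mm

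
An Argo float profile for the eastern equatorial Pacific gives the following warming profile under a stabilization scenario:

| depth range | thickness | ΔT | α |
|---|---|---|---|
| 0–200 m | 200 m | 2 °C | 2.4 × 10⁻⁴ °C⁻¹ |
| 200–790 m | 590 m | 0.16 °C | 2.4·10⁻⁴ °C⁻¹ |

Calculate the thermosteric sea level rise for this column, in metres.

0.119 m

0–200 m: 2 × 200 × 2.4×10⁻⁴ = 0.09600 m
200–790 m: 0.16 × 590 × 2.4×10⁻⁴ = 0.022656 m
Δh = 0.09600 + 0.022656 = 0.118656 m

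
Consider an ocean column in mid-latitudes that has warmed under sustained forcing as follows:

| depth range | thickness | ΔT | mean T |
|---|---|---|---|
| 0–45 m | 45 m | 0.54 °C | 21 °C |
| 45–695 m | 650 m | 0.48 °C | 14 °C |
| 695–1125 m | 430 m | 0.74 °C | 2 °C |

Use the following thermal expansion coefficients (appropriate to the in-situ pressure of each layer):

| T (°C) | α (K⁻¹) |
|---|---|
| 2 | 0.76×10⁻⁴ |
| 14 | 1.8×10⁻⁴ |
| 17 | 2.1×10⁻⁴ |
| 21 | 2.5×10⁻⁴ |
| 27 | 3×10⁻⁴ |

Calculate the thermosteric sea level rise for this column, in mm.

Δh = 86.4 mm

Layer 1 at 21 °C → α = 2.5×10⁻⁴ K⁻¹
Layer 2 at 14 °C → α = 1.8×10⁻⁴ K⁻¹
Layer 3 at 2 °C → α = 0.76×10⁻⁴ K⁻¹
45 × 2.5×10⁻⁴ × 0.54 = 0.006075 m
Layer 2: 650 × 1.8×10⁻⁴ × 0.48 = 0.05616 m
Layer 3: 0.74 × 0.76×10⁻⁴ × 430 = 0.0241832 m
Δh = 0.006075 + 0.05616 + 0.0241832 = 0.0864182 m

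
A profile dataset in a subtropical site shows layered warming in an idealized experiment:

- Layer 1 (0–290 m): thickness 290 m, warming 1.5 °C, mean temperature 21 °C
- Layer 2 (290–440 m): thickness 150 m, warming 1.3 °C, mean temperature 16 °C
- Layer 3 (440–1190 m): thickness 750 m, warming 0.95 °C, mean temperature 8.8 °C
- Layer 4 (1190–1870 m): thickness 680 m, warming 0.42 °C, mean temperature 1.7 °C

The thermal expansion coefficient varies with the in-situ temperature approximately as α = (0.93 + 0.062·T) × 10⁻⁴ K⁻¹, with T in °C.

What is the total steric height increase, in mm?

269 mm

Layer 1: α = (0.93 + 0.062×21)×10⁻⁴ = 2.232×10⁻⁴ K⁻¹
Layer 2: α = (0.93 + 0.062×16)×10⁻⁴ = 1.922×10⁻⁴ K⁻¹
Layer 3: α = (0.93 + 0.062×8.8)×10⁻⁴ = 1.4756×10⁻⁴ K⁻¹
Layer 4: α = (0.93 + 0.062×1.7)×10⁻⁴ = 1.0354×10⁻⁴ K⁻¹
290 × 2.232×10⁻⁴ × 1.5 = 0.097092 m
Layer 2: 150 × 1.922×10⁻⁴ × 1.3 = 0.037479 m
0.95 × 1.4756×10⁻⁴ × 750 = 0.1051365 m
0.42 × 1.0354×10⁻⁴ × 680 = 0.029571024 m
Δh = 0.097092 + 0.037479 + 0.1051365 + 0.029571024 = 0.269278524 m ≈ 269 mm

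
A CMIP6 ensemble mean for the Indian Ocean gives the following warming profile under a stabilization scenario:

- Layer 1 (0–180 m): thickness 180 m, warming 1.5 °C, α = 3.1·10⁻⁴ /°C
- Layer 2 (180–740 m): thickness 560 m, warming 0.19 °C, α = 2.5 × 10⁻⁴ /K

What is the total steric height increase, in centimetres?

Δh ≈ 11.0 cm

0–180 m: 1.5 × 180 × 3.1×10⁻⁴ = 0.08370 m
Layer 2: 0.19 × 2.5×10⁻⁴ × 560 = 0.02660 m
Δh = 0.08370 + 0.02660 = 0.11030 m ≈ 11.0 cm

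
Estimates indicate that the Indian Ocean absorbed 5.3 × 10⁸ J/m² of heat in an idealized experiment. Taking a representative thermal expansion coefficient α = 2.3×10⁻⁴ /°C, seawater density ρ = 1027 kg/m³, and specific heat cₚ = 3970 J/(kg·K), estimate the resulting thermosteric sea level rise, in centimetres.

Δh = αQ/(ρcₚ) = 2.3×10⁻⁴ × 5.3×10⁸ / (1027 × 3970) ≈ 0.029898 m

2.99 cm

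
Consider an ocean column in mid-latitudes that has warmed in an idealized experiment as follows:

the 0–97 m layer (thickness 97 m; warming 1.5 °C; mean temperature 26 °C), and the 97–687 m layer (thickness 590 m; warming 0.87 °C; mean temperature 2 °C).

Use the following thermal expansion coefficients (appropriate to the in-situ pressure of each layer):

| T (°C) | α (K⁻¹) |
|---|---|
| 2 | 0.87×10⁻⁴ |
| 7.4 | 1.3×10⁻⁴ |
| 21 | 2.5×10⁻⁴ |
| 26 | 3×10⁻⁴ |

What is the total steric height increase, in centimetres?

Layer 1 at 26 °C → α = 3×10⁻⁴ K⁻¹
Layer 2 at 2 °C → α = 0.87×10⁻⁴ K⁻¹
0–97 m: 3×10⁻⁴ × 1.5 × 97 = 0.04365 m
0.87×10⁻⁴ × 0.87 × 590 = 0.0446571 m
Δh = 0.04365 + 0.0446571 = 0.0883071 m ≈ 8.83 cm

Δh = 8.83 cm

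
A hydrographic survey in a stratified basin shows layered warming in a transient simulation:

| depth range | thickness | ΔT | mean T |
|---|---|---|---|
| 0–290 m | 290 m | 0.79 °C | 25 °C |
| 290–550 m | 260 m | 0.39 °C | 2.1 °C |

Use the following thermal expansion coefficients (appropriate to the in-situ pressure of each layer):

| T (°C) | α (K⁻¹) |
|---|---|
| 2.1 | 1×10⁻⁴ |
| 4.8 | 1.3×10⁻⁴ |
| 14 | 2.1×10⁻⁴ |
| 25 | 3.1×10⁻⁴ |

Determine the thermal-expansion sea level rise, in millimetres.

Layer 1 at 25 °C → α = 3.1×10⁻⁴ K⁻¹
Layer 2 at 2.1 °C → α = 1×10⁻⁴ K⁻¹
Layer 1: 290 × 0.79 × 3.1×10⁻⁴ = 0.071021 m
290–550 m: 260 × 1×10⁻⁴ × 0.39 = 0.01014 m
Δh = 0.071021 + 0.01014 = 0.081161 m

about 81.2 mm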